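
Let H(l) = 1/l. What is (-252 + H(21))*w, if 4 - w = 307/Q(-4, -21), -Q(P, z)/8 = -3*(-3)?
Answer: -449735/216 ≈ -2082.1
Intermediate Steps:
Q(P, z) = -72 (Q(P, z) = -(-24)*(-3) = -8*9 = -72)
w = 595/72 (w = 4 - 307/(-72) = 4 - 307*(-1)/72 = 4 - 1*(-307/72) = 4 + 307/72 = 595/72 ≈ 8.2639)
(-252 + H(21))*w = (-252 + 1/21)*(595/72) = -5291/21*595/72 = -449735/216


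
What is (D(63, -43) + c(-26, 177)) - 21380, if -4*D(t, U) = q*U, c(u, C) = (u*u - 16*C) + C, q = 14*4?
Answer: -22757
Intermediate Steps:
q = 56
c(u, C) = u² - 15*C (c(u, C) = (u² - 16*C) + C = u² - 15*C)
D(t, U) = -14*U
(D(63, -43) + c(-26, 177)) - 21380 = (-14*(-43) + ((-26)² - 15*177)) - 21380 = (602 + (676 - 2655)) - 21380 = (602 - 1979) - 21380 = -1377 - 21380 = -22757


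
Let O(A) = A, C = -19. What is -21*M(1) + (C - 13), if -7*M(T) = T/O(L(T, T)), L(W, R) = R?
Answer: -29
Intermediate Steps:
M(T) = -⅐ (M(T) = -T/(7*T) = -⅐*1 = -⅐)
-21*M(1) + (C - 13) = -21*(-⅐) + (-19 - 13) = 3 - 32 = -29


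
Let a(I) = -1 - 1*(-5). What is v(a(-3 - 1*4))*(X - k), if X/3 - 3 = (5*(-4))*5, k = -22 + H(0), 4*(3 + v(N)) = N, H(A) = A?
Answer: 538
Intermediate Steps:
a(I) = 4 (a(I) = -1 + 5 = 4)
v(N) = -3 + N/4
k = -22 (k = -22 + 0 = -22)
X = -291 (X = 9 + 3*((5*(-4))*5) = 9 + 3*(-20*5) = 9 + 3*(-100) = 9 - 300 = -291)
v(a(-3 - 1*4))*(X - k) = (-3 + (¼)*4)*(-291 - 1*(-22)) = (-3 + 1)*(-291 + 22) = -2*(-269) = 538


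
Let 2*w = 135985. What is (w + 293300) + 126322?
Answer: 975229/2 ≈ 4.8761e+5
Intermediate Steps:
w = 135985/2 (w = (1/2)*135985 = 135985/2 ≈ 67993.)
(w + 293300) + 126322 = (135985/2 + 293300) + 126322 = 722585/2 + 126322 = 975229/2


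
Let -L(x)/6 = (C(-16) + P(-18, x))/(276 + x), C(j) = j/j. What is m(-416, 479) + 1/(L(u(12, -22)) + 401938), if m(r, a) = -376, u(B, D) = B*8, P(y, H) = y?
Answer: -9369984986/24920173 ≈ -376.00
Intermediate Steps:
C(j) = 1
u(B, D) = 8*B
L(x) = 102/(276 + x) (L(x) = -6*(1 - 18)/(276 + x) = -(-102)/(276 + x) = 102/(276 + x))
m(-416, 479) + 1/(L(u(12, -22)) + 401938) = -376 + 1/(102/(276 + 8*12) + 401938) = -376 + 1/(102/(276 + 96) + 401938) = -376 + 1/(102/372 + 401938) = -376 + 1/(102*(1/372) + 401938) = -376 + 1/(17/62 + 401938) = -376 + 1/(24920173/62) = -376 + 62/24920173 = -9369984986/24920173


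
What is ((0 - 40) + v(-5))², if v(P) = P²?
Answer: 225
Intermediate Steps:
((0 - 40) + v(-5))² = ((0 - 40) + (-5)²)² = (-40 + 25)² = (-15)² = 225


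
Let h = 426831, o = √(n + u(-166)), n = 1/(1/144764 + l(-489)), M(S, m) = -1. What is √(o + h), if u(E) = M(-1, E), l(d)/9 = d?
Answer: √(173252631226458487530039 + 637106363*I*√405996747840621101)/637106363 ≈ 653.32 + 0.0007654*I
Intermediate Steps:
l(d) = 9*d
u(E) = -1
n = -144764/637106363 (n = 1/(1/144764 + 9*(-489)) = 1/(1/144764 - 4401) = 1/(-637106363/144764) = -144764/637106363 ≈ -0.00022722)
o = I*√405996747840621101/637106363 (o = √(-144764/637106363 - 1) = √(-637251127/637106363) = I*√405996747840621101/637106363 ≈ 1.0001*I)
√(o + h) = √(I*√405996747840621101/637106363 + 426831) = √(426831 + I*√405996747840621101/637106363)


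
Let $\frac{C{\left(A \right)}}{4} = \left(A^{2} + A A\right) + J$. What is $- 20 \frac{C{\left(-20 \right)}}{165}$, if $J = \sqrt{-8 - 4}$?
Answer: $- \frac{12800}{33} - \frac{32 i \sqrt{3}}{33} \approx -387.88 - 1.6796 i$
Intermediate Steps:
$J = 2 i \sqrt{3}$ ($J = \sqrt{-12} = 2 i \sqrt{3} \approx 3.4641 i$)
$C{\left(A \right)} = 8 A^{2} + 8 i \sqrt{3}$ ($C{\left(A \right)} = 4 \left(\left(A^{2} + A A\right) + 2 i \sqrt{3}\right) = 4 \left(\left(A^{2} + A^{2}\right) + 2 i \sqrt{3}\right) = 4 \left(2 A^{2} + 2 i \sqrt{3}\right) = 8 A^{2} + 8 i \sqrt{3}$)
$- 20 \frac{C{\left(-20 \right)}}{165} = - 20 \frac{8 \left(-20\right)^{2} + 8 i \sqrt{3}}{165} = - 20 \left(8 \cdot 400 + 8 i \sqrt{3}\right) \frac{1}{165} = - 20 \left(3200 + 8 i \sqrt{3}\right) \frac{1}{165} = - 20 \left(\frac{640}{33} + \frac{8 i \sqrt{3}}{165}\right) = - \frac{12800}{33} - \frac{32 i \sqrt{3}}{33}$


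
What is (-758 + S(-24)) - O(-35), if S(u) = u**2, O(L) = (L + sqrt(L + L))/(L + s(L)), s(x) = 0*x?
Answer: -183 + I*sqrt(70)/35 ≈ -183.0 + 0.23905*I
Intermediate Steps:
s(x) = 0
O(L) = (L + sqrt(2)*sqrt(L))/L (O(L) = (L + sqrt(L + L))/(L + 0) = (L + sqrt(2*L))/L = (L + sqrt(2)*sqrt(L))/L)
(-758 + S(-24)) - O(-35) = (-758 + (-24)**2) - (1 + sqrt(2)/sqrt(-35)) = (-758 + 576) - (1 + sqrt(2)*(-I*sqrt(35)/35)) = -182 - (1 - I*sqrt(70)/35) = -182 + (-1 + I*sqrt(70)/35) = -183 + I*sqrt(70)/35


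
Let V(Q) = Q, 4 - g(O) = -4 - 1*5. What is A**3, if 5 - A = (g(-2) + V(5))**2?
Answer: -32461759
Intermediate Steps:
g(O) = 13 (g(O) = 4 - (-4 - 1*5) = 4 - (-4 - 5) = 4 - 1*(-9) = 4 + 9 = 13)
A = -319 (A = 5 - (13 + 5)**2 = 5 - 1*18**2 = 5 - 1*324 = 5 - 324 = -319)
A**3 = (-319)**3 = -32461759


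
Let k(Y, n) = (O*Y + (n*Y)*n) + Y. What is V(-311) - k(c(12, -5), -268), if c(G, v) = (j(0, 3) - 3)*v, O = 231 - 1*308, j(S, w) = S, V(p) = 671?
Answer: -1075549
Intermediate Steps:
O = -77 (O = 231 - 308 = -77)
c(G, v) = -3*v (c(G, v) = (0 - 3)*v = -3*v)
k(Y, n) = -76*Y + Y*n**2 (k(Y, n) = (-77*Y + (n*Y)*n) + Y = (-77*Y + (Y*n)*n) + Y = (-77*Y + Y*n**2) + Y = -76*Y + Y*n**2)
V(-311) - k(c(12, -5), -268) = 671 - (-3*(-5))*(-76 + (-268)**2) = 671 - 15*(-76 + 71824) = 671 - 15*71748 = 671 - 1*1076220 = 671 - 1076220 = -1075549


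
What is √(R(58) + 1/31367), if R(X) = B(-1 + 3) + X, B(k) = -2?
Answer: √55097797951/31367 ≈ 7.4833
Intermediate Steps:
R(X) = -2 + X
√(R(58) + 1/31367) = √((-2 + 58) + 1/31367) = √(56 + 1/31367) = √(1756553/31367) = √55097797951/31367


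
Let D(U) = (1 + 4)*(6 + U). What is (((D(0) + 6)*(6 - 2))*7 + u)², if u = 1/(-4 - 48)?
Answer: 2747332225/2704 ≈ 1.0160e+6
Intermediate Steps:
D(U) = 30 + 5*U (D(U) = 5*(6 + U) = 30 + 5*U)
u = -1/52 (u = 1/(-52) = -1/52 ≈ -0.019231)
(((D(0) + 6)*(6 - 2))*7 + u)² = ((((30 + 5*0) + 6)*(6 - 2))*7 - 1/52)² = ((((30 + 0) + 6)*4)*7 - 1/52)² = (((30 + 6)*4)*7 - 1/52)² = ((36*4)*7 - 1/52)² = (144*7 - 1/52)² = (1008 - 1/52)² = (52415/52)² = 2747332225/2704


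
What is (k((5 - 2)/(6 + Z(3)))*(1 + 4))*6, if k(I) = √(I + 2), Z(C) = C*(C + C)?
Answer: 15*√34/2 ≈ 43.732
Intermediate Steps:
Z(C) = 2*C² (Z(C) = C*(2*C) = 2*C²)
k(I) = √(2 + I)
(k((5 - 2)/(6 + Z(3)))*(1 + 4))*6 = (√(2 + (5 - 2)/(6 + 2*3²))*(1 + 4))*6 = (√(2 + 3/(6 + 2*9))*5)*6 = (√(2 + 3/(6 + 18))*5)*6 = (√(2 + 3/24)*5)*6 = (√(2 + 3*(1/24))*5)*6 = (√(2 + ⅛)*5)*6 = (√(17/8)*5)*6 = ((√34/4)*5)*6 = (5*√34/4)*6 = 15*√34/2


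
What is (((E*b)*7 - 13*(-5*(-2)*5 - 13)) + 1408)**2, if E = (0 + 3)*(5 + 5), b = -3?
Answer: 88209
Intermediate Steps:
E = 30 (E = 3*10 = 30)
(((E*b)*7 - 13*(-5*(-2)*5 - 13)) + 1408)**2 = (((30*(-3))*7 - 13*(-5*(-2)*5 - 13)) + 1408)**2 = ((-90*7 - 13*(10*5 - 13)) + 1408)**2 = ((-630 - 13*(50 - 13)) + 1408)**2 = ((-630 - 13*37) + 1408)**2 = ((-630 - 481) + 1408)**2 = (-1111 + 1408)**2 = 297**2 = 88209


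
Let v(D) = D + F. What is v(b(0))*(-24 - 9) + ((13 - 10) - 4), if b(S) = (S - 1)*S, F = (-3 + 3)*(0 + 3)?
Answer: -1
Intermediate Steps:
F = 0 (F = 0*3 = 0)
b(S) = S*(-1 + S) (b(S) = (-1 + S)*S = S*(-1 + S))
v(D) = D (v(D) = D + 0 = D)
v(b(0))*(-24 - 9) + ((13 - 10) - 4) = (0*(-1 + 0))*(-24 - 9) + ((13 - 10) - 4) = (0*(-1))*(-33) + (3 - 4) = 0*(-33) - 1 = 0 - 1 = -1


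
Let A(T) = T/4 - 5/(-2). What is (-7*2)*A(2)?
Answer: -42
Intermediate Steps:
A(T) = 5/2 + T/4 (A(T) = T*(¼) - 5*(-½) = T/4 + 5/2 = 5/2 + T/4)
(-7*2)*A(2) = (-7*2)*(5/2 + (¼)*2) = -14*(5/2 + ½) = -14*3 = -42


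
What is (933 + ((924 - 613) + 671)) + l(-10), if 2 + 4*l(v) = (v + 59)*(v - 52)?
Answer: 1155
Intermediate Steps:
l(v) = -1/2 + (-52 + v)*(59 + v)/4 (l(v) = -1/2 + ((v + 59)*(v - 52))/4 = -1/2 + ((59 + v)*(-52 + v))/4 = -1/2 + ((-52 + v)*(59 + v))/4 = -1/2 + (-52 + v)*(59 + v)/4)
(933 + ((924 - 613) + 671)) + l(-10) = (933 + ((924 - 613) + 671)) + (-1535/2 + (1/4)*(-10)**2 + (7/4)*(-10)) = (933 + (311 + 671)) + (-1535/2 + (1/4)*100 - 35/2) = (933 + 982) + (-1535/2 + 25 - 35/2) = 1915 - 760 = 1155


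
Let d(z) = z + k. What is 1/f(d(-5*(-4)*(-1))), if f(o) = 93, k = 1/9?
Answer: 1/93 ≈ 0.010753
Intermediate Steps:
k = ⅑ (k = 1*(⅑) = ⅑ ≈ 0.11111)
d(z) = ⅑ + z (d(z) = z + ⅑ = ⅑ + z)
1/f(d(-5*(-4)*(-1))) = 1/93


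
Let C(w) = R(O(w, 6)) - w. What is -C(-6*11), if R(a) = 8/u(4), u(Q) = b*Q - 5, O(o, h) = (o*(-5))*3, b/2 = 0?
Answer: -322/5 ≈ -64.400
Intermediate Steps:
b = 0 (b = 2*0 = 0)
O(o, h) = -15*o (O(o, h) = -5*o*3 = -15*o)
u(Q) = -5 (u(Q) = 0*Q - 5 = 0 - 5 = -5)
R(a) = -8/5 (R(a) = 8/(-5) = 8*(-⅕) = -8/5)
C(w) = -8/5 - w
-C(-6*11) = -(-8/5 - (-6)*11) = -(-8/5 - 1*(-66)) = -(-8/5 + 66) = -1*322/5 = -322/5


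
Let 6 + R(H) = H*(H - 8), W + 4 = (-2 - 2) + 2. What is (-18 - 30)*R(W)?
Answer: -3744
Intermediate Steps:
W = -6 (W = -4 + ((-2 - 2) + 2) = -4 + (-4 + 2) = -4 - 2 = -6)
R(H) = -6 + H*(-8 + H) (R(H) = -6 + H*(H - 8) = -6 + H*(-8 + H))
(-18 - 30)*R(W) = (-18 - 30)*(-6 + (-6)**2 - 8*(-6)) = -48*(-6 + 36 + 48) = -48*78 = -3744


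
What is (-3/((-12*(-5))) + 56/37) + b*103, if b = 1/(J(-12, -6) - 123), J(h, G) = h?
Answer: 13997/19980 ≈ 0.70055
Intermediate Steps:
b = -1/135 (b = 1/(-12 - 123) = 1/(-135) = -1/135 ≈ -0.0074074)
(-3/((-12*(-5))) + 56/37) + b*103 = (-3/((-12*(-5))) + 56/37) - 1/135*103 = (-3/60 + 56*(1/37)) - 103/135 = (-3*1/60 + 56/37) - 103/135 = (-1/20 + 56/37) - 103/135 = 1083/740 - 103/135 = 13997/19980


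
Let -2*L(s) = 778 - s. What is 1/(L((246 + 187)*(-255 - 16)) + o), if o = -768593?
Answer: -2/1655307 ≈ -1.2082e-6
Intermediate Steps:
L(s) = -389 + s/2 (L(s) = -(778 - s)/2 = -389 + s/2)
1/(L((246 + 187)*(-255 - 16)) + o) = 1/((-389 + ((246 + 187)*(-255 - 16))/2) - 768593) = 1/((-389 + (433*(-271))/2) - 768593) = 1/((-389 + (½)*(-117343)) - 768593) = 1/((-389 - 117343/2) - 768593) = 1/(-118121/2 - 768593) = 1/(-1655307/2) = -2/1655307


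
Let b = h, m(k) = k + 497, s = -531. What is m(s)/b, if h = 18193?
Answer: -34/18193 ≈ -0.0018689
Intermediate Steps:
m(k) = 497 + k
b = 18193
m(s)/b = (497 - 531)/18193 = -34*1/18193 = -34/18193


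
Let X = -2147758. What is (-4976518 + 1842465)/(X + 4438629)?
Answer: -3134053/2290871 ≈ -1.3681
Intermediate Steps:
(-4976518 + 1842465)/(X + 4438629) = (-4976518 + 1842465)/(-2147758 + 4438629) = -3134053/2290871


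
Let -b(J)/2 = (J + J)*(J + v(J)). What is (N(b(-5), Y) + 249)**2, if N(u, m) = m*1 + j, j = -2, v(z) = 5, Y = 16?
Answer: 69169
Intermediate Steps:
b(J) = -4*J*(5 + J) (b(J) = -2*(J + J)*(J + 5) = -2*2*J*(5 + J) = -4*J*(5 + J))
N(u, m) = -2 + m (N(u, m) = m*1 - 2 = m - 2 = -2 + m)
(N(b(-5), Y) + 249)**2 = ((-2 + 16) + 249)**2 = (14 + 249)**2 = 263**2 = 69169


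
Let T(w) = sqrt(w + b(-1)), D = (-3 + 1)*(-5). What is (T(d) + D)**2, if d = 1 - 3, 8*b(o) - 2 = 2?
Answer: (20 + I*sqrt(6))**2/4 ≈ 98.5 + 24.495*I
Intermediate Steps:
b(o) = 1/2 (b(o) = 1/4 + (1/8)*2 = 1/4 + 1/4 = 1/2)
d = -2
D = 10 (D = -2*(-5) = 10)
T(w) = sqrt(1/2 + w) (T(w) = sqrt(w + 1/2) = sqrt(1/2 + w))
(T(d) + D)**2 = (sqrt(2 + 4*(-2))/2 + 10)**2 = (sqrt(2 - 8)/2 + 10)**2 = (sqrt(-6)/2 + 10)**2 = ((I*sqrt(6))/2 + 10)**2 = (I*sqrt(6)/2 + 10)**2 = (10 + I*sqrt(6)/2)**2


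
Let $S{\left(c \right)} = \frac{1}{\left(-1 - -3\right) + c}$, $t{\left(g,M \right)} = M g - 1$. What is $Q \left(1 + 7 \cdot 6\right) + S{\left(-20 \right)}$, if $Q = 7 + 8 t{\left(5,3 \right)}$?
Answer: $\frac{92105}{18} \approx 5116.9$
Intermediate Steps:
$t{\left(g,M \right)} = -1 + M g$
$S{\left(c \right)} = \frac{1}{2 + c}$ ($S{\left(c \right)} = \frac{1}{\left(-1 + 3\right) + c} = \frac{1}{2 + c}$)
$Q = 119$ ($Q = 7 + 8 \left(-1 + 3 \cdot 5\right) = 7 + 8 \left(-1 + 15\right) = 7 + 8 \cdot 14 = 7 + 112 = 119$)
$Q \left(1 + 7 \cdot 6\right) + S{\left(-20 \right)} = 119 \left(1 + 7 \cdot 6\right) + \frac{1}{2 - 20} = 119 \left(1 + 42\right) + \frac{1}{-18} = 119 \cdot 43 - \frac{1}{18} = 5117 - \frac{1}{18} = \frac{92105}{18}$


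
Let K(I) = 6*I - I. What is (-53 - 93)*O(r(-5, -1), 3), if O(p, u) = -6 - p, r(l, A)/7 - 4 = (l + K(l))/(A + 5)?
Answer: -2701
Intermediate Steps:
K(I) = 5*I
r(l, A) = 28 + 42*l/(5 + A) (r(l, A) = 28 + 7*((l + 5*l)/(A + 5)) = 28 + 7*((6*l)/(5 + A)) = 28 + 7*(6*l/(5 + A)) = 28 + 42*l/(5 + A))
(-53 - 93)*O(r(-5, -1), 3) = (-53 - 93)*(-6 - 14*(10 + 2*(-1) + 3*(-5))/(5 - 1)) = -146*(-6 - 14*(10 - 2 - 15)/4) = -146*(-6 - 14*(-7)/4) = -146*(-6 - 1*(-49/2)) = -146*(-6 + 49/2) = -146*37/2 = -2701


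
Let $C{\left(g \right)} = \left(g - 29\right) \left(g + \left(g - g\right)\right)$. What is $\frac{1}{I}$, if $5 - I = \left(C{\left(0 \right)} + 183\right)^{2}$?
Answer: $- \frac{1}{33484} \approx -2.9865 \cdot 10^{-5}$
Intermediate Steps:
$C{\left(g \right)} = g \left(-29 + g\right)$ ($C{\left(g \right)} = \left(-29 + g\right) \left(g + 0\right) = \left(-29 + g\right) g = g \left(-29 + g\right)$)
$I = -33484$ ($I = 5 - \left(0 \left(-29 + 0\right) + 183\right)^{2} = 5 - \left(0 \left(-29\right) + 183\right)^{2} = 5 - \left(0 + 183\right)^{2} = 5 - 183^{2} = 5 - 33489 = -33484$)
$\frac{1}{I} = \frac{1}{-33484} = - \frac{1}{33484}$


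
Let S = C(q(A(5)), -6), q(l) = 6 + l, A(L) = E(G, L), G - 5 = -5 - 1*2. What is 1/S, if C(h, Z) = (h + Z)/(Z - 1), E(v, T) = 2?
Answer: -7/2 ≈ -3.5000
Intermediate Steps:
G = -2 (G = 5 + (-5 - 1*2) = 5 + (-5 - 2) = 5 - 7 = -2)
A(L) = 2
C(h, Z) = (Z + h)/(-1 + Z)
S = -2/7 (S = (-6 + (6 + 2))/(-1 - 6) = (-6 + 8)/(-7) = -⅐*2 = -2/7 ≈ -0.28571)
1/S = 1/(-2/7) = -7/2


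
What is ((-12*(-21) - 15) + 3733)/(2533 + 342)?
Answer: 794/575 ≈ 1.3809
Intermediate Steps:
((-12*(-21) - 15) + 3733)/(2533 + 342) = ((252 - 15) + 3733)/2875 = (237 + 3733)*(1/2875) = 3970*(1/2875) = 794/575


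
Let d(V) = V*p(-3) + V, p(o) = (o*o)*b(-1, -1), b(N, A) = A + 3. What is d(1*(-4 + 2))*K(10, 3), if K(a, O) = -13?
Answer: 494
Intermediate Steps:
b(N, A) = 3 + A
p(o) = 2*o² (p(o) = (o*o)*(3 - 1) = o²*2 = 2*o²)
d(V) = 19*V (d(V) = V*(2*(-3)²) + V = V*(2*9) + V = V*18 + V = 18*V + V = 19*V)
d(1*(-4 + 2))*K(10, 3) = (19*(1*(-4 + 2)))*(-13) = (19*(1*(-2)))*(-13) = (19*(-2))*(-13) = -38*(-13) = 494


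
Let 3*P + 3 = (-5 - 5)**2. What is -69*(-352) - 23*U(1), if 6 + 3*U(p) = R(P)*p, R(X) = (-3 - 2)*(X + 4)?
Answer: 231541/9 ≈ 25727.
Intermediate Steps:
P = 97/3 (P = -1 + (-5 - 5)**2/3 = -1 + (1/3)*(-10)**2 = -1 + (1/3)*100 = -1 + 100/3 = 97/3 ≈ 32.333)
R(X) = -20 - 5*X (R(X) = -5*(4 + X) = -20 - 5*X)
U(p) = -2 - 545*p/9 (U(p) = -2 + ((-20 - 5*97/3)*p)/3 = -2 + ((-20 - 485/3)*p)/3 = -2 + (-545*p/3)/3 = -2 - 545*p/9)
-69*(-352) - 23*U(1) = -69*(-352) - 23*(-2 - 545/9*1) = 24288 - 23*(-2 - 545/9) = 24288 - 23*(-563/9) = 24288 + 12949/9 = 231541/9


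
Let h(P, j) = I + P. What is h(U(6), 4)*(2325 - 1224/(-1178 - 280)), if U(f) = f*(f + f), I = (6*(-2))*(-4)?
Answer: 7535720/27 ≈ 2.7910e+5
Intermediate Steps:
I = 48 (I = -12*(-4) = 48)
U(f) = 2*f**2 (U(f) = f*(2*f) = 2*f**2)
h(P, j) = 48 + P
h(U(6), 4)*(2325 - 1224/(-1178 - 280)) = (48 + 2*6**2)*(2325 - 1224/(-1178 - 280)) = (48 + 2*36)*(2325 - 1224/(-1458)) = (48 + 72)*(2325 - 1224*(-1/1458)) = 120*(2325 + 68/81) = 120*(188393/81) = 7535720/27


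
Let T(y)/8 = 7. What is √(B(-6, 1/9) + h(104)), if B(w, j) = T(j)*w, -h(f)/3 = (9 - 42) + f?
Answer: 3*I*√61 ≈ 23.431*I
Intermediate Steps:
T(y) = 56 (T(y) = 8*7 = 56)
h(f) = 99 - 3*f (h(f) = -3*((9 - 42) + f) = -3*(-33 + f) = 99 - 3*f)
B(w, j) = 56*w
√(B(-6, 1/9) + h(104)) = √(56*(-6) + (99 - 3*104)) = √(-336 + (99 - 312)) = √(-336 - 213) = √(-549) = 3*I*√61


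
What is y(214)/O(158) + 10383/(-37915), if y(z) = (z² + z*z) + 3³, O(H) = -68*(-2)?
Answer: 3472322297/5156440 ≈ 673.40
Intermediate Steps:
O(H) = 136
y(z) = 27 + 2*z² (y(z) = (z² + z²) + 27 = 2*z² + 27 = 27 + 2*z²)
y(214)/O(158) + 10383/(-37915) = (27 + 2*214²)/136 + 10383/(-37915) = (27 + 2*45796)*(1/136) + 10383*(-1/37915) = (27 + 91592)*(1/136) - 10383/37915 = 91619*(1/136) - 10383/37915 = 91619/136 - 10383/37915 = 3472322297/5156440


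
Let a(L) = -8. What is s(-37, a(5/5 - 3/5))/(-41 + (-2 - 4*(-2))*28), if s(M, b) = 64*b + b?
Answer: -520/127 ≈ -4.0945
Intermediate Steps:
s(M, b) = 65*b
s(-37, a(5/5 - 3/5))/(-41 + (-2 - 4*(-2))*28) = (65*(-8))/(-41 + (-2 - 4*(-2))*28) = -520/(-41 + (-2 + 8)*28) = -520/(-41 + 6*28) = -520/(-41 + 168) = -520/127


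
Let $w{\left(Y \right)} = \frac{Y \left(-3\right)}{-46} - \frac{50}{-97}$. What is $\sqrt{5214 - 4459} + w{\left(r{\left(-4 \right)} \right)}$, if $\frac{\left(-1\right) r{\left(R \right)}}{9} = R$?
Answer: $\frac{6388}{2231} + \sqrt{755} \approx 30.341$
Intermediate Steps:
$r{\left(R \right)} = - 9 R$
$w{\left(Y \right)} = \frac{50}{97} + \frac{3 Y}{46}$ ($w{\left(Y \right)} = - 3 Y \left(- \frac{1}{46}\right) - - \frac{50}{97} = \frac{3 Y}{46} + \frac{50}{97} = \frac{50}{97} + \frac{3 Y}{46}$)
$\sqrt{5214 - 4459} + w{\left(r{\left(-4 \right)} \right)} = \sqrt{5214 - 4459} + \left(\frac{50}{97} + \frac{3 \left(\left(-9\right) \left(-4\right)\right)}{46}\right) = \sqrt{755} + \left(\frac{50}{97} + \frac{3}{46} \cdot 36\right) = \sqrt{755} + \left(\frac{50}{97} + \frac{54}{23}\right) = \sqrt{755} + \frac{6388}{2231} = \frac{6388}{2231} + \sqrt{755}$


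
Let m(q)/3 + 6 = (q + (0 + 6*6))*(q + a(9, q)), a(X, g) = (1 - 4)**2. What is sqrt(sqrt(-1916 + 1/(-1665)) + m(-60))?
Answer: sqrt(1125523350 + 555*I*sqrt(590176085))/555 ≈ 60.449 + 0.36206*I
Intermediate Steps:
a(X, g) = 9 (a(X, g) = (-3)**2 = 9)
m(q) = -18 + 3*(9 + q)*(36 + q) (m(q) = -18 + 3*((q + (0 + 6*6))*(q + 9)) = -18 + 3*((q + (0 + 36))*(9 + q)) = -18 + 3*((q + 36)*(9 + q)) = -18 + 3*((36 + q)*(9 + q)) = -18 + 3*((9 + q)*(36 + q)) = -18 + 3*(9 + q)*(36 + q))
sqrt(sqrt(-1916 + 1/(-1665)) + m(-60)) = sqrt(sqrt(-1916 + 1/(-1665)) + (954 + 3*(-60)**2 + 135*(-60))) = sqrt(sqrt(-1916 - 1/1665) + (954 + 3*3600 - 8100)) = sqrt(sqrt(-3190141/1665) + (954 + 10800 - 8100)) = sqrt(I*sqrt(590176085)/555 + 3654) = sqrt(3654 + I*sqrt(590176085)/555)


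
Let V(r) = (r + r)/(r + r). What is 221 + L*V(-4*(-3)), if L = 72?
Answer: 293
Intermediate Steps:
V(r) = 1 (V(r) = (2*r)/((2*r)) = (2*r)*(1/(2*r)) = 1)
221 + L*V(-4*(-3)) = 221 + 72*1 = 221 + 72 = 293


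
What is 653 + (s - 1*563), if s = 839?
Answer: 929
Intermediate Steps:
653 + (s - 1*563) = 653 + (839 - 1*563) = 653 + (839 - 563) = 653 + 276 = 929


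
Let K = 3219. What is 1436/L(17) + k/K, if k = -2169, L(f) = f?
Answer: 1528537/18241 ≈ 83.797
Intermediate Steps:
1436/L(17) + k/K = 1436/17 - 2169/3219 = 1436*(1/17) - 2169*1/3219 = 1436/17 - 723/1073 = 1528537/18241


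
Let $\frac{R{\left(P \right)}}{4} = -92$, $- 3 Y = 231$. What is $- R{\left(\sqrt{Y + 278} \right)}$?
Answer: $368$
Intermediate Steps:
$Y = -77$ ($Y = \left(- \frac{1}{3}\right) 231 = -77$)
$R{\left(P \right)} = -368$ ($R{\left(P \right)} = 4 \left(-92\right) = -368$)
$- R{\left(\sqrt{Y + 278} \right)} = \left(-1\right) \left(-368\right) = 368$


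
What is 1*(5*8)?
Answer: 40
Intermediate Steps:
1*(5*8) = 1*40 = 40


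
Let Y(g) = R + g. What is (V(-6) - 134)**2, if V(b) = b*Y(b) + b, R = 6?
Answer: 19600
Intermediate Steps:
Y(g) = 6 + g
V(b) = b + b*(6 + b) (V(b) = b*(6 + b) + b = b + b*(6 + b))
(V(-6) - 134)**2 = (-6*(7 - 6) - 134)**2 = (-6*1 - 134)**2 = (-6 - 134)**2 = (-140)**2 = 19600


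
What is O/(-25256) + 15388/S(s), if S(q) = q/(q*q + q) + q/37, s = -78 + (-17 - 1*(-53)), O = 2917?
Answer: -589570991579/44425304 ≈ -13271.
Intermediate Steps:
s = -42 (s = -78 + (-17 + 53) = -78 + 36 = -42)
S(q) = q/37 + q/(q + q²) (S(q) = q/(q² + q) + q*(1/37) = q/(q + q²) + q/37 = q/37 + q/(q + q²))
O/(-25256) + 15388/S(s) = 2917/(-25256) + 15388/(((37 - 42 + (-42)²)/(37*(1 - 42)))) = 2917*(-1/25256) + 15388/(((1/37)*(37 - 42 + 1764)/(-41))) = -2917/25256 + 15388/(((1/37)*(-1/41)*1759)) = -2917/25256 + 15388/(-1759/1517) = -2917/25256 + 15388*(-1517/1759) = -2917/25256 - 23343596/1759 = -589570991579/44425304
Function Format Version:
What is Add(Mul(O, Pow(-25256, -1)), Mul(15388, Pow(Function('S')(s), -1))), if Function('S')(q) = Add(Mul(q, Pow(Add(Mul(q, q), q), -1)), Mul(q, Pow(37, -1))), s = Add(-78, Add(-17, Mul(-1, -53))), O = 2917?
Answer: Rational(-589570991579, 44425304) ≈ -13271.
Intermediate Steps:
s = -42 (s = Add(-78, Add(-17, 53)) = Add(-78, 36) = -42)
Function('S')(q) = Add(Mul(Rational(1, 37), q), Mul(q, Pow(Add(q, Pow(q, 2)), -1))) (Function('S')(q) = Add(Mul(q, Pow(Add(Pow(q, 2), q), -1)), Mul(q, Rational(1, 37))) = Add(Mul(q, Pow(Add(q, Pow(q, 2)), -1)), Mul(Rational(1, 37), q)) = Add(Mul(Rational(1, 37), q), Mul(q, Pow(Add(q, Pow(q, 2)), -1))))
Add(Mul(O, Pow(-25256, -1)), Mul(15388, Pow(Function('S')(s), -1))) = Add(Mul(2917, Pow(-25256, -1)), Mul(15388, Pow(Mul(Rational(1, 37), Pow(Add(1, -42), -1), Add(37, -42, Pow(-42, 2))), -1))) = Add(Mul(2917, Rational(-1, 25256)), Mul(15388, Pow(Mul(Rational(1, 37), Pow(-41, -1), Add(37, -42, 1764)), -1))) = Add(Rational(-2917, 25256), Mul(15388, Pow(Mul(Rational(1, 37), Rational(-1, 41), 1759), -1))) = Add(Rational(-2917, 25256), Mul(15388, Pow(Rational(-1759, 1517), -1))) = Add(Rational(-2917, 25256), Mul(15388, Rational(-1517, 1759))) = Add(Rational(-2917, 25256), Rational(-23343596, 1759)) = Rational(-589570991579, 44425304)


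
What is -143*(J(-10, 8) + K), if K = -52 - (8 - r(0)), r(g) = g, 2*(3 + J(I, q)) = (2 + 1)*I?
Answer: 11154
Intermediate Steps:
J(I, q) = -3 + 3*I/2 (J(I, q) = -3 + ((2 + 1)*I)/2 = -3 + (3*I)/2 = -3 + 3*I/2)
K = -60 (K = -52 - (8 - 1*0) = -52 - (8 + 0) = -52 - 1*8 = -52 - 8 = -60)
-143*(J(-10, 8) + K) = -143*((-3 + (3/2)*(-10)) - 60) = -143*((-3 - 15) - 60) = -143*(-18 - 60) = -143*(-78) = 11154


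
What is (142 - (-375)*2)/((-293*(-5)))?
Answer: 892/1465 ≈ 0.60887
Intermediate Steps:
(142 - (-375)*2)/((-293*(-5))) = (142 - 125*(-6))/1465 = (142 + 750)*(1/1465) = 892*(1/1465) = 892/1465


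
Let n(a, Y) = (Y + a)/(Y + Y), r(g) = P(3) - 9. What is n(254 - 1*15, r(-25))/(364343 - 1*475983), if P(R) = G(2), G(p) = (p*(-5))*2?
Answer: 21/647512 ≈ 3.2432e-5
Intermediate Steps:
G(p) = -10*p (G(p) = -5*p*2 = -10*p)
P(R) = -20 (P(R) = -10*2 = -20)
r(g) = -29 (r(g) = -20 - 9 = -29)
n(a, Y) = (Y + a)/(2*Y) (n(a, Y) = (Y + a)/((2*Y)) = (Y + a)*(1/(2*Y)) = (Y + a)/(2*Y))
n(254 - 1*15, r(-25))/(364343 - 1*475983) = ((½)*(-29 + (254 - 1*15))/(-29))/(364343 - 1*475983) = ((½)*(-1/29)*(-29 + (254 - 15)))/(364343 - 475983) = ((½)*(-1/29)*(-29 + 239))/(-111640) = ((½)*(-1/29)*210)*(-1/111640) = -105/29*(-1/111640) = 21/647512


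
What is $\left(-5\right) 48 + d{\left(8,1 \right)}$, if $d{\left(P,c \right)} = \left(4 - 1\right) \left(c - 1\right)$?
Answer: $-240$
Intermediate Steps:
$d{\left(P,c \right)} = -3 + 3 c$ ($d{\left(P,c \right)} = 3 \left(-1 + c\right) = -3 + 3 c$)
$\left(-5\right) 48 + d{\left(8,1 \right)} = \left(-5\right) 48 + \left(-3 + 3 \cdot 1\right) = -240 + \left(-3 + 3\right) = -240 + 0 = -240$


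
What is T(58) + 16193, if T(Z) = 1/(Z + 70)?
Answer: 2072705/128 ≈ 16193.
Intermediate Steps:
T(Z) = 1/(70 + Z)
T(58) + 16193 = 1/(70 + 58) + 16193 = 1/128 + 16193 = 2072705/128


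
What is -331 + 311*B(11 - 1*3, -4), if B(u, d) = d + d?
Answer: -2819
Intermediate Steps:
B(u, d) = 2*d
-331 + 311*B(11 - 1*3, -4) = -331 + 311*(2*(-4)) = -331 + 311*(-8) = -331 - 2488 = -2819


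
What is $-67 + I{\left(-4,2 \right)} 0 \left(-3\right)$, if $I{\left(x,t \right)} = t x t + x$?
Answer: $-67$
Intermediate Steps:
$I{\left(x,t \right)} = x + x t^{2}$ ($I{\left(x,t \right)} = x t^{2} + x = x + x t^{2}$)
$-67 + I{\left(-4,2 \right)} 0 \left(-3\right) = -67 + - 4 \left(1 + 2^{2}\right) 0 \left(-3\right) = -67 + - 4 \left(1 + 4\right) 0 \left(-3\right) = -67 + \left(-4\right) 5 \cdot 0 \left(-3\right) = -67 + \left(-20\right) 0 \left(-3\right) = -67 + 0 \left(-3\right) = -67 + 0 = -67$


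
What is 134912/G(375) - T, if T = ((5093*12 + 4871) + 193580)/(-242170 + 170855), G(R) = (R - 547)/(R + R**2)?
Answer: -339149025958619/3066545 ≈ -1.1060e+8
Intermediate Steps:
G(R) = (-547 + R)/(R + R**2)
T = -259567/71315 (T = ((61116 + 4871) + 193580)/(-71315) = (65987 + 193580)*(-1/71315) = 259567*(-1/71315) = -259567/71315 ≈ -3.6397)
134912/G(375) - T = 134912/(((-547 + 375)/(375*(1 + 375)))) - 1*(-259567/71315) = 134912/(((1/375)*(-172)/376)) + 259567/71315 = 134912/(((1/375)*(1/376)*(-172))) + 259567/71315 = 134912/(-43/35250) + 259567/71315 = 134912*(-35250/43) + 259567/71315 = -4755648000/43 + 259567/71315 = -339149025958619/3066545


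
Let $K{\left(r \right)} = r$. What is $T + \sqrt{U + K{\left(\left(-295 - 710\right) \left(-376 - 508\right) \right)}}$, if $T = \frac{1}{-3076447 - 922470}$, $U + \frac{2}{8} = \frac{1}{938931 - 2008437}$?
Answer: $- \frac{1}{3998917} + \frac{\sqrt{112912531861935845}}{356502} \approx 942.56$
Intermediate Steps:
$U = - \frac{534755}{2139012}$ ($U = - \frac{1}{4} + \frac{1}{938931 - 2008437} = - \frac{1}{4} + \frac{1}{-1069506} = - \frac{1}{4} - \frac{1}{1069506} = - \frac{534755}{2139012} \approx -0.25$)
$T = - \frac{1}{3998917}$ ($T = \frac{1}{-3998917} = - \frac{1}{3998917} \approx -2.5007 \cdot 10^{-7}$)
$T + \sqrt{U + K{\left(\left(-295 - 710\right) \left(-376 - 508\right) \right)}} = - \frac{1}{3998917} + \sqrt{- \frac{534755}{2139012} + \left(-295 - 710\right) \left(-376 - 508\right)} = - \frac{1}{3998917} + \sqrt{- \frac{534755}{2139012} - -888420} = - \frac{1}{3998917} + \sqrt{- \frac{534755}{2139012} + 888420} = - \frac{1}{3998917} + \sqrt{\frac{1900340506285}{2139012}} = - \frac{1}{3998917} + \frac{\sqrt{112912531861935845}}{356502}$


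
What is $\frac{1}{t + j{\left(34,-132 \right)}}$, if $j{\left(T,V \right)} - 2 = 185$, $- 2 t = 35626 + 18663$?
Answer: $- \frac{2}{53915} \approx -3.7095 \cdot 10^{-5}$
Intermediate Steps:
$t = - \frac{54289}{2}$ ($t = - \frac{35626 + 18663}{2} = \left(- \frac{1}{2}\right) 54289 = - \frac{54289}{2} \approx -27145.0$)
$j{\left(T,V \right)} = 187$ ($j{\left(T,V \right)} = 2 + 185 = 187$)
$\frac{1}{t + j{\left(34,-132 \right)}} = \frac{1}{- \frac{54289}{2} + 187} = \frac{1}{- \frac{53915}{2}} = - \frac{2}{53915}$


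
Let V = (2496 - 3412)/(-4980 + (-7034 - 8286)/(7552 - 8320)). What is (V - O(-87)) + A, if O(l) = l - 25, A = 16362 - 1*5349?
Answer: 5297423561/476165 ≈ 11125.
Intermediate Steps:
A = 11013 (A = 16362 - 5349 = 11013)
O(l) = -25 + l
V = 87936/476165 (V = -916/(-4980 - 15320/(-768)) = -916/(-4980 - 15320*(-1/768)) = -916/(-4980 + 1915/96) = -916/(-476165/96) = -916*(-96/476165) = 87936/476165 ≈ 0.18468)
(V - O(-87)) + A = (87936/476165 - (-25 - 87)) + 11013 = (87936/476165 - 1*(-112)) + 11013 = (87936/476165 + 112) + 11013 = 53418416/476165 + 11013 = 5297423561/476165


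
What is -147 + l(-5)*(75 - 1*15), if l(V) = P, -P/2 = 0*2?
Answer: -147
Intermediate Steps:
P = 0 (P = -0*2 = -2*0 = 0)
l(V) = 0
-147 + l(-5)*(75 - 1*15) = -147 + 0*(75 - 1*15) = -147 + 0*(75 - 15) = -147 + 0*60 = -147 + 0 = -147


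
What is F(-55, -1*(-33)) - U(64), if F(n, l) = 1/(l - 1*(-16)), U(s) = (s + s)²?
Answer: -802815/49 ≈ -16384.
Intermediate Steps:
U(s) = 4*s² (U(s) = (2*s)² = 4*s²)
F(n, l) = 1/(16 + l) (F(n, l) = 1/(l + 16) = 1/(16 + l))
F(-55, -1*(-33)) - U(64) = 1/(16 - 1*(-33)) - 4*64² = 1/(16 + 33) - 4*4096 = 1/49 - 1*16384 = 1/49 - 16384 = -802815/49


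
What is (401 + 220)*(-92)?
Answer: -57132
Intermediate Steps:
(401 + 220)*(-92) = 621*(-92) = -57132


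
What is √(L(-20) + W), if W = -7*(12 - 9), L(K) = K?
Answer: I*√41 ≈ 6.4031*I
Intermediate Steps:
W = -21 (W = -7*3 = -21)
√(L(-20) + W) = √(-20 - 21) = √(-41) = I*√41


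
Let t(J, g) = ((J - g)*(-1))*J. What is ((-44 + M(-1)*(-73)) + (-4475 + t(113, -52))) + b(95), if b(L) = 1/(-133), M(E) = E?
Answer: -3071104/133 ≈ -23091.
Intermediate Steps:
b(L) = -1/133
t(J, g) = J*(g - J) (t(J, g) = (g - J)*J = J*(g - J))
((-44 + M(-1)*(-73)) + (-4475 + t(113, -52))) + b(95) = ((-44 - 1*(-73)) + (-4475 + 113*(-52 - 1*113))) - 1/133 = ((-44 + 73) + (-4475 + 113*(-52 - 113))) - 1/133 = (29 + (-4475 + 113*(-165))) - 1/133 = (29 + (-4475 - 18645)) - 1/133 = (29 - 23120) - 1/133 = -23091 - 1/133 = -3071104/133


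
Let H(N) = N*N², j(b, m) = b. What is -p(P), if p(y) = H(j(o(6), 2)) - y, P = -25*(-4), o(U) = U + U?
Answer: -1628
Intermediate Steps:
o(U) = 2*U
P = 100
H(N) = N³
p(y) = 1728 - y (p(y) = (2*6)³ - y = 12³ - y = 1728 - y)
-p(P) = -(1728 - 1*100) = -(1728 - 100) = -1*1628 = -1628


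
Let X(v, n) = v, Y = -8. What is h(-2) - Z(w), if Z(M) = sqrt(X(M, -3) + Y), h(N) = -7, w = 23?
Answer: -7 - sqrt(15) ≈ -10.873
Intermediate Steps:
Z(M) = sqrt(-8 + M) (Z(M) = sqrt(M - 8) = sqrt(-8 + M))
h(-2) - Z(w) = -7 - sqrt(-8 + 23) = -7 - sqrt(15)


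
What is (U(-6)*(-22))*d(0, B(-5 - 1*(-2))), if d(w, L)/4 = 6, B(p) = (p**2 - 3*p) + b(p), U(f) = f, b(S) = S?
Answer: 3168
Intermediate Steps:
B(p) = p**2 - 2*p (B(p) = (p**2 - 3*p) + p = p**2 - 2*p)
d(w, L) = 24 (d(w, L) = 4*6 = 24)
(U(-6)*(-22))*d(0, B(-5 - 1*(-2))) = -6*(-22)*24 = 132*24 = 3168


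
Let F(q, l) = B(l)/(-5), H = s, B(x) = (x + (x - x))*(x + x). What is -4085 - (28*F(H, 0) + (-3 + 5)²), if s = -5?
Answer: -4089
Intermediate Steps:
B(x) = 2*x² (B(x) = (x + 0)*(2*x) = x*(2*x) = 2*x²)
H = -5
F(q, l) = -2*l²/5 (F(q, l) = (2*l²)/(-5) = (2*l²)*(-⅕) = -2*l²/5)
-4085 - (28*F(H, 0) + (-3 + 5)²) = -4085 - (28*(-⅖*0²) + (-3 + 5)²) = -4085 - (28*(-⅖*0) + 2²) = -4085 - (28*0 + 4) = -4085 - (0 + 4) = -4085 - 1*4 = -4085 - 4 = -4089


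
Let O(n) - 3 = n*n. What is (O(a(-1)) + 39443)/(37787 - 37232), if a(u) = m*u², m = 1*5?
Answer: 13157/185 ≈ 71.119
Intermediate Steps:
m = 5
a(u) = 5*u²
O(n) = 3 + n² (O(n) = 3 + n*n = 3 + n²)
(O(a(-1)) + 39443)/(37787 - 37232) = ((3 + (5*(-1)²)²) + 39443)/(37787 - 37232) = ((3 + (5*1)²) + 39443)/555 = ((3 + 5²) + 39443)*(1/555) = ((3 + 25) + 39443)*(1/555) = (28 + 39443)*(1/555) = 39471*(1/555) = 13157/185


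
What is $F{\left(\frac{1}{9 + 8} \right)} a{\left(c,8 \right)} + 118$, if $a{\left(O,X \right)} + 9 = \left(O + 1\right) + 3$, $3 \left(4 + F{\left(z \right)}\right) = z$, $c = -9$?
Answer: $\frac{8860}{51} \approx 173.73$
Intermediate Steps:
$F{\left(z \right)} = -4 + \frac{z}{3}$
$a{\left(O,X \right)} = -5 + O$ ($a{\left(O,X \right)} = -9 + \left(\left(O + 1\right) + 3\right) = -9 + \left(\left(1 + O\right) + 3\right) = -9 + \left(4 + O\right) = -5 + O$)
$F{\left(\frac{1}{9 + 8} \right)} a{\left(c,8 \right)} + 118 = \left(-4 + \frac{1}{3 \left(9 + 8\right)}\right) \left(-5 - 9\right) + 118 = \left(-4 + \frac{1}{3 \cdot 17}\right) \left(-14\right) + 118 = \left(-4 + \frac{1}{3} \cdot \frac{1}{17}\right) \left(-14\right) + 118 = \left(-4 + \frac{1}{51}\right) \left(-14\right) + 118 = \left(- \frac{203}{51}\right) \left(-14\right) + 118 = \frac{2842}{51} + 118 = \frac{8860}{51}$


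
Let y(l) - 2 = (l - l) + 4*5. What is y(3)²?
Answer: 484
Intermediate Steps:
y(l) = 22 (y(l) = 2 + ((l - l) + 4*5) = 2 + (0 + 20) = 2 + 20 = 22)
y(3)² = 22² = 484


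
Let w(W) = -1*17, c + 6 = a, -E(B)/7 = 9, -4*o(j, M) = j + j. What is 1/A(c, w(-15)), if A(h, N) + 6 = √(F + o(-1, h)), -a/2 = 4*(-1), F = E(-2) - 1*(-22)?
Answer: -4/51 - I*√2/17 ≈ -0.078431 - 0.083189*I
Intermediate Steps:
o(j, M) = -j/2 (o(j, M) = -(j + j)/4 = -j/2)
E(B) = -63 (E(B) = -7*9 = -63)
F = -41 (F = -63 - 1*(-22) = -63 + 22 = -41)
a = 8 (a = -8*(-1) = -2*(-4) = 8)
c = 2 (c = -6 + 8 = 2)
w(W) = -17
A(h, N) = -6 + 9*I*√2/2 (A(h, N) = -6 + √(-41 - ½*(-1)) = -6 + √(-41 + ½) = -6 + √(-81/2) = -6 + 9*I*√2/2)
1/A(c, w(-15)) = 1/(-6 + 9*I*√2/2)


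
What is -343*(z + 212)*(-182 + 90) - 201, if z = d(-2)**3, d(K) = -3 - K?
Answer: 6658115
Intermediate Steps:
z = -1 (z = (-3 - 1*(-2))**3 = (-3 + 2)**3 = (-1)**3 = -1)
-343*(z + 212)*(-182 + 90) - 201 = -343*(-1 + 212)*(-182 + 90) - 201 = -72373*(-92) - 201 = -343*(-19412) - 201 = 6658316 - 201 = 6658115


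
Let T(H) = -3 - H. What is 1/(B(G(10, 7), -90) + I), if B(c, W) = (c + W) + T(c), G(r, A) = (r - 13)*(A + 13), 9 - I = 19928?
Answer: -1/20012 ≈ -4.9970e-5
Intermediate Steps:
I = -19919 (I = 9 - 1*19928 = 9 - 19928 = -19919)
G(r, A) = (-13 + r)*(13 + A)
B(c, W) = -3 + W (B(c, W) = (c + W) + (-3 - c) = (W + c) + (-3 - c) = -3 + W)
1/(B(G(10, 7), -90) + I) = 1/((-3 - 90) - 19919) = 1/(-93 - 19919) = 1/(-20012) = -1/20012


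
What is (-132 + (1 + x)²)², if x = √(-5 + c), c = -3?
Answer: 19289 - 1112*I*√2 ≈ 19289.0 - 1572.6*I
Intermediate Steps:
x = 2*I*√2 (x = √(-5 - 3) = √(-8) = 2*I*√2 ≈ 2.8284*I)
(-132 + (1 + x)²)² = (-132 + (1 + 2*I*√2)²)²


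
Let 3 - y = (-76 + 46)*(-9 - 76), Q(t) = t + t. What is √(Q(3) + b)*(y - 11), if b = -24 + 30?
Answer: -5116*√3 ≈ -8861.2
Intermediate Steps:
Q(t) = 2*t
b = 6
y = -2547 (y = 3 - (-76 + 46)*(-9 - 76) = 3 - (-30)*(-85) = 3 - 1*2550 = 3 - 2550 = -2547)
√(Q(3) + b)*(y - 11) = √(2*3 + 6)*(-2547 - 11) = √(6 + 6)*(-2558) = √12*(-2558) = (2*√3)*(-2558) = -5116*√3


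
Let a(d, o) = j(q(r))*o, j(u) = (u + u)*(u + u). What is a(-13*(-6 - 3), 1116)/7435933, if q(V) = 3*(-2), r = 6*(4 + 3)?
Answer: 160704/7435933 ≈ 0.021612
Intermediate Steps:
r = 42 (r = 6*7 = 42)
q(V) = -6
j(u) = 4*u² (j(u) = (2*u)*(2*u) = 4*u²)
a(d, o) = 144*o (a(d, o) = (4*(-6)²)*o = (4*36)*o = 144*o)
a(-13*(-6 - 3), 1116)/7435933 = (144*1116)/7435933 = 160704*(1/7435933) = 160704/7435933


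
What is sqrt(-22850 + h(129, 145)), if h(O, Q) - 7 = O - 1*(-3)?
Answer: I*sqrt(22711) ≈ 150.7*I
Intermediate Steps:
h(O, Q) = 10 + O (h(O, Q) = 7 + (O - 1*(-3)) = 7 + (O + 3) = 7 + (3 + O) = 10 + O)
sqrt(-22850 + h(129, 145)) = sqrt(-22850 + (10 + 129)) = sqrt(-22850 + 139) = sqrt(-22711) = I*sqrt(22711)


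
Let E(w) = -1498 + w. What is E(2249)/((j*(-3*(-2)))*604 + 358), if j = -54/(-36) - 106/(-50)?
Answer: 18775/336922 ≈ 0.055725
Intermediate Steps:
j = 181/50 (j = -54*(-1/36) - 106*(-1/50) = 3/2 + 53/25 = 181/50 ≈ 3.6200)
E(2249)/((j*(-3*(-2)))*604 + 358) = (-1498 + 2249)/((181*(-3*(-2))/50)*604 + 358) = 751/(((181/50)*6)*604 + 358) = 751/((543/25)*604 + 358) = 751/(327972/25 + 358) = 751/(336922/25) = 751*(25/336922) = 18775/336922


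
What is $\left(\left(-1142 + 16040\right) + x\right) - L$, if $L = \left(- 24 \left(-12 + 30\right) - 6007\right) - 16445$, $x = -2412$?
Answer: $35370$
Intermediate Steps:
$L = -22884$ ($L = \left(\left(-24\right) 18 - 6007\right) - 16445 = \left(-432 - 6007\right) - 16445 = -6439 - 16445 = -22884$)
$\left(\left(-1142 + 16040\right) + x\right) - L = \left(\left(-1142 + 16040\right) - 2412\right) - -22884 = \left(14898 - 2412\right) + 22884 = 12486 + 22884 = 35370$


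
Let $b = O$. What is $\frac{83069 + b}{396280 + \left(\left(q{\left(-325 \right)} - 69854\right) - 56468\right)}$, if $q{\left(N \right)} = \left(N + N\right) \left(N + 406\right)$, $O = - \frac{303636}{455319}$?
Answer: $\frac{12607530125}{32981487084} \approx 0.38226$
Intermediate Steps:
$O = - \frac{101212}{151773}$ ($O = \left(-303636\right) \frac{1}{455319} = - \frac{101212}{151773} \approx -0.66686$)
$q{\left(N \right)} = 2 N \left(406 + N\right)$
$b = - \frac{101212}{151773} \approx -0.66686$
$\frac{83069 + b}{396280 + \left(\left(q{\left(-325 \right)} - 69854\right) - 56468\right)} = \frac{83069 - \frac{101212}{151773}}{396280 - \left(126322 + 650 \left(406 - 325\right)\right)} = \frac{12607530125}{151773 \left(396280 - \left(126322 + 52650\right)\right)} = \frac{12607530125}{151773 \left(396280 - 178972\right)} = \frac{12607530125}{151773 \cdot 217308} = \frac{12607530125}{151773} \cdot \frac{1}{217308} = \frac{12607530125}{32981487084}$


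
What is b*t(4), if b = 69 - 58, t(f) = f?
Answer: 44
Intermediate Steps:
b = 11
b*t(4) = 11*4 = 44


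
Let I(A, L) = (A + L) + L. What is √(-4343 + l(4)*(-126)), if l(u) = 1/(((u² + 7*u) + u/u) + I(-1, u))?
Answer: I*√2937506/26 ≈ 65.92*I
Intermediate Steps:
I(A, L) = A + 2*L
l(u) = 1/(u² + 9*u) (l(u) = 1/(((u² + 7*u) + u/u) + (-1 + 2*u)) = 1/(((u² + 7*u) + 1) + (-1 + 2*u)) = 1/((1 + u² + 7*u) + (-1 + 2*u)) = 1/(u² + 9*u))
√(-4343 + l(4)*(-126)) = √(-4343 + (1/(4*(9 + 4)))*(-126)) = √(-4343 + ((¼)/13)*(-126)) = √(-4343 + ((¼)*(1/13))*(-126)) = √(-4343 + (1/52)*(-126)) = √(-4343 - 63/26) = √(-112981/26) = I*√2937506/26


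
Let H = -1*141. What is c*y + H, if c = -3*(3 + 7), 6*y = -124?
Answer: 479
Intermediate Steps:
y = -62/3 (y = (⅙)*(-124) = -62/3 ≈ -20.667)
c = -30 (c = -3*10 = -30)
H = -141
c*y + H = -30*(-62/3) - 141 = 620 - 141 = 479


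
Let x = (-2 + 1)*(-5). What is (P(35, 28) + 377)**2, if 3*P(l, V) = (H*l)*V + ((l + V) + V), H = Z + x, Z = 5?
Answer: 13498276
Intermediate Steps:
x = 5 (x = -1*(-5) = 5)
H = 10 (H = 5 + 5 = 10)
P(l, V) = l/3 + 2*V/3 + 10*V*l/3 (P(l, V) = ((10*l)*V + ((l + V) + V))/3 = (10*V*l + ((V + l) + V))/3 = (10*V*l + (l + 2*V))/3 = (l + 2*V + 10*V*l)/3 = l/3 + 2*V/3 + 10*V*l/3)
(P(35, 28) + 377)**2 = (((1/3)*35 + (2/3)*28 + (10/3)*28*35) + 377)**2 = ((35/3 + 56/3 + 9800/3) + 377)**2 = (3297 + 377)**2 = 3674**2 = 13498276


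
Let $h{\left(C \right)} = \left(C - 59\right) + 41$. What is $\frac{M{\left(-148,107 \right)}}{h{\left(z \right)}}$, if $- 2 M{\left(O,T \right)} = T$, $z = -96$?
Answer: $\frac{107}{228} \approx 0.4693$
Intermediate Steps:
$M{\left(O,T \right)} = - \frac{T}{2}$
$h{\left(C \right)} = -18 + C$ ($h{\left(C \right)} = \left(-59 + C\right) + 41 = -18 + C$)
$\frac{M{\left(-148,107 \right)}}{h{\left(z \right)}} = \frac{\left(- \frac{1}{2}\right) 107}{-18 - 96} = - \frac{107}{2 \left(-114\right)} = \left(- \frac{107}{2}\right) \left(- \frac{1}{114}\right) = \frac{107}{228}$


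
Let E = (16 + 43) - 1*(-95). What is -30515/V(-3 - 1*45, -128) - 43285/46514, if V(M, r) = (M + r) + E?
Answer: 354605610/255827 ≈ 1386.1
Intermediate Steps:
E = 154 (E = 59 + 95 = 154)
V(M, r) = 154 + M + r (V(M, r) = (M + r) + 154 = 154 + M + r)
-30515/V(-3 - 1*45, -128) - 43285/46514 = -30515/(154 + (-3 - 1*45) - 128) - 43285/46514 = -30515/(154 + (-3 - 45) - 128) - 43285*1/46514 = -30515/(154 - 48 - 128) - 43285/46514 = -30515/(-22) - 43285/46514 = -30515*(-1/22) - 43285/46514 = 30515/22 - 43285/46514 = 354605610/255827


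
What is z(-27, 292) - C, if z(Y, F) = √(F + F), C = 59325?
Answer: -59325 + 2*√146 ≈ -59301.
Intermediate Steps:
z(Y, F) = √2*√F (z(Y, F) = √(2*F) = √2*√F)
z(-27, 292) - C = √2*√292 - 1*59325 = √2*(2*√73) - 59325 = 2*√146 - 59325 = -59325 + 2*√146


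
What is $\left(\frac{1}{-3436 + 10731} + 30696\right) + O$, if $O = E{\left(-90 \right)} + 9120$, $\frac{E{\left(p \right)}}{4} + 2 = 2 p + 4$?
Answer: $\frac{285263681}{7295} \approx 39104.0$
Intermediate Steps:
$E{\left(p \right)} = 8 + 8 p$ ($E{\left(p \right)} = -8 + 4 \left(2 p + 4\right) = -8 + 4 \left(4 + 2 p\right) = -8 + \left(16 + 8 p\right) = 8 + 8 p$)
$O = 8408$ ($O = \left(8 + 8 \left(-90\right)\right) + 9120 = \left(8 - 720\right) + 9120 = -712 + 9120 = 8408$)
$\left(\frac{1}{-3436 + 10731} + 30696\right) + O = \left(\frac{1}{-3436 + 10731} + 30696\right) + 8408 = \left(\frac{1}{7295} + 30696\right) + 8408 = \frac{223927321}{7295} + 8408 = \frac{285263681}{7295}$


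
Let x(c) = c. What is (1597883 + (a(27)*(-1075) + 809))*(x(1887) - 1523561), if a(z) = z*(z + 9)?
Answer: -842690887808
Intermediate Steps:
a(z) = z*(9 + z)
(1597883 + (a(27)*(-1075) + 809))*(x(1887) - 1523561) = (1597883 + ((27*(9 + 27))*(-1075) + 809))*(1887 - 1523561) = (1597883 + ((27*36)*(-1075) + 809))*(-1521674) = (1597883 + (972*(-1075) + 809))*(-1521674) = (1597883 + (-1044900 + 809))*(-1521674) = (1597883 - 1044091)*(-1521674) = 553792*(-1521674) = -842690887808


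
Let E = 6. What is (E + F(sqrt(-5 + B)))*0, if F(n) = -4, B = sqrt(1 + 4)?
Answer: 0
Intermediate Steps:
B = sqrt(5) ≈ 2.2361
(E + F(sqrt(-5 + B)))*0 = (6 - 4)*0 = 2*0 = 0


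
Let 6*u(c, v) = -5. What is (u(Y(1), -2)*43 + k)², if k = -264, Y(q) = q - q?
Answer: 3236401/36 ≈ 89900.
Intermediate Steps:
Y(q) = 0
u(c, v) = -⅚ (u(c, v) = (⅙)*(-5) = -⅚)
(u(Y(1), -2)*43 + k)² = (-⅚*43 - 264)² = (-215/6 - 264)² = (-1799/6)² = 3236401/36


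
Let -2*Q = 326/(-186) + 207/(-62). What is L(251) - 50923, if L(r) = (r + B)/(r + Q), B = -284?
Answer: -4803018713/94319 ≈ -50923.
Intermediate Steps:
Q = 947/372 (Q = -(326/(-186) + 207/(-62))/2 = -(326*(-1/186) + 207*(-1/62))/2 = -(-163/93 - 207/62)/2 = -½*(-947/186) = 947/372 ≈ 2.5457)
L(r) = (-284 + r)/(947/372 + r) (L(r) = (r - 284)/(r + 947/372) = (-284 + r)/(947/372 + r))
L(251) - 50923 = 372*(-284 + 251)/(947 + 372*251) - 50923 = 372*(-33)/(947 + 93372) - 50923 = 372*(-33)/94319 - 50923 = 372*(1/94319)*(-33) - 50923 = -12276/94319 - 50923 = -4803018713/94319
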